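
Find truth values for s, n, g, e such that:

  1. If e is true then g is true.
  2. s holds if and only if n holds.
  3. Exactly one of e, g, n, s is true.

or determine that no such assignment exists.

s: False, n: False, g: True, e: False

  (1) e=F ⇒ g: vacuous ✓
  (2) s=F, n=F — same ✓
  (3) {e, g, n, s}: 1 true — exactly one ✓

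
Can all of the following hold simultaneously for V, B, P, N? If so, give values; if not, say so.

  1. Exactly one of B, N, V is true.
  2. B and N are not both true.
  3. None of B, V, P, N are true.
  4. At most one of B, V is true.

Case V = True:
  Constraint (3) is violated (V=T) — contradiction.
Case V = False:
  (3) forces B = False.
  (1) with B=F, V=F forces N = True.
  Constraint (3) is violated (N=T) — contradiction.
Both cases fail — unsatisfiable.

The formula is unsatisfiable.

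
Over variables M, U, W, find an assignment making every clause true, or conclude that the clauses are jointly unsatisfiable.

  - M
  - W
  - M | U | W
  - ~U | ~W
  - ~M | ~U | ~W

Unit clause (M) forces M = True.
Unit clause (W) forces W = True.
In (~U | ~W) only ~U is left, so U = False.
Check each clause:
  (M): M holds.
  (W): W holds.
  (M | U | W): M holds.
  (~U | ~W): ~U holds.
  (~M | ~U | ~W): ~U holds.
All clauses satisfied.

M=T, U=F, W=T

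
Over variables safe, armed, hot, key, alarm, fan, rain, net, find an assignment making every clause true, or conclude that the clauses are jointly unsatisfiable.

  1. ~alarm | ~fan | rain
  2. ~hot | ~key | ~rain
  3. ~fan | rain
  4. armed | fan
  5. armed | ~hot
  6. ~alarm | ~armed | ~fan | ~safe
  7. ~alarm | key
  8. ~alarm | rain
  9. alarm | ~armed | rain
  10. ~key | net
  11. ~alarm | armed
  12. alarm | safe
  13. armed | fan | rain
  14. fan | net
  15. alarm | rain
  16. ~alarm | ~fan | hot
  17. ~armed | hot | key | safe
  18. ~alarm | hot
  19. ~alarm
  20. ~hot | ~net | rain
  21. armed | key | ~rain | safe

safe: True, armed: True, hot: True, key: False, alarm: False, fan: True, rain: True, net: True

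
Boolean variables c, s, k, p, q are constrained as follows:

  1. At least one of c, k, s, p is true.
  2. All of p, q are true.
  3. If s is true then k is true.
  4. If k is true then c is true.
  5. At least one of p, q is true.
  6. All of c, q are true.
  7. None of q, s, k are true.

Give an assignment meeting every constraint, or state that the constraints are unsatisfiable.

Unsatisfiable — no assignment works.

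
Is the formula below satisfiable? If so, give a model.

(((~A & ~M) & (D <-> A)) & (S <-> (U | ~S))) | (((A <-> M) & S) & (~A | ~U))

S=T, U=T, M=F, A=F, D=F

  (((~A & ~M) & (D <-> A)) & (S <-> (U | ~S))) | (((A <-> M) & S) & (~A | ~U)) = True
    ((~A & ~M) & (D <-> A)) & (S <-> (U | ~S)) = True
      (~A & ~M) & (D <-> A) = True
        ~A & ~M = True
          ~A = True
          ~M = True
        D <-> A = True
      S <-> (U | ~S) = True
        U | ~S = True
          ~S = False
    ((A <-> M) & S) & (~A | ~U) = True
      (A <-> M) & S = True
        A <-> M = True
      ~A | ~U = True
        ~A = True
        ~U = False
The formula evaluates to True.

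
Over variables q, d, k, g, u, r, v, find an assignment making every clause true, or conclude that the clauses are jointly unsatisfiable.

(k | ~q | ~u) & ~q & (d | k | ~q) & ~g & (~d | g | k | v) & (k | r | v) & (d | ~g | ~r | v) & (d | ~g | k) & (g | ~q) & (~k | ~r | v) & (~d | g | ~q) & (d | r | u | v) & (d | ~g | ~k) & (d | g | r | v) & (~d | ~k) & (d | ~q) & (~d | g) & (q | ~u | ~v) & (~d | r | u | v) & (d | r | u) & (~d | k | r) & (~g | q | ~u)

Unit clause (~q) forces q = False.
Unit clause (~g) forces g = False.
In (~d | g) only ~d is left, so d = False.
Set k = True.
Try u = True:
  (q | ~u | ~v) forces v = False.
  (~k | ~r | v) forces r = False.
  clause (d | g | r | v) is falsified — backtrack.
So u = False.
  then (d | r | u) forces r = True.
  then (~k | ~r | v) forces v = True.
All clauses satisfied.

q=F; d=F; k=T; g=F; u=F; r=T; v=T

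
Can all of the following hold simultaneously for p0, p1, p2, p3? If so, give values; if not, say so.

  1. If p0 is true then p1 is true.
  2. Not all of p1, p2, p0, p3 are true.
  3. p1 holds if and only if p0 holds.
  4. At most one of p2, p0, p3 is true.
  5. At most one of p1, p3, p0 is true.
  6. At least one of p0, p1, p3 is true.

p0 = False, p1 = False, p2 = False, p3 = True

  (1) p0=F ⇒ p1: vacuous ✓
  (2) {p1, p2, p0, p3}: 1/4 true — not all ✓
  (3) p1=F, p0=F — same ✓
  (4) {p2, p0, p3}: 1 true — at most one ✓
  (5) {p1, p3, p0}: 1 true — at most one ✓
  (6) {p0, p1, p3}: 1 true — at least one ✓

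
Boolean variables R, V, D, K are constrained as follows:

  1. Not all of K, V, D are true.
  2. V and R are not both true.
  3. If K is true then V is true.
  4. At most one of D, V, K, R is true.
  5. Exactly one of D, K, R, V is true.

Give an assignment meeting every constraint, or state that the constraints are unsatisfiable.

R: False, V: False, D: True, K: False

  (1) {K, V, D}: 1/3 true — not all ✓
  (2) V=F, R=F — not both ✓
  (3) K=F ⇒ V: vacuous ✓
  (4) {D, V, K, R}: 1 true — at most one ✓
  (5) {D, K, R, V}: 1 true — exactly one ✓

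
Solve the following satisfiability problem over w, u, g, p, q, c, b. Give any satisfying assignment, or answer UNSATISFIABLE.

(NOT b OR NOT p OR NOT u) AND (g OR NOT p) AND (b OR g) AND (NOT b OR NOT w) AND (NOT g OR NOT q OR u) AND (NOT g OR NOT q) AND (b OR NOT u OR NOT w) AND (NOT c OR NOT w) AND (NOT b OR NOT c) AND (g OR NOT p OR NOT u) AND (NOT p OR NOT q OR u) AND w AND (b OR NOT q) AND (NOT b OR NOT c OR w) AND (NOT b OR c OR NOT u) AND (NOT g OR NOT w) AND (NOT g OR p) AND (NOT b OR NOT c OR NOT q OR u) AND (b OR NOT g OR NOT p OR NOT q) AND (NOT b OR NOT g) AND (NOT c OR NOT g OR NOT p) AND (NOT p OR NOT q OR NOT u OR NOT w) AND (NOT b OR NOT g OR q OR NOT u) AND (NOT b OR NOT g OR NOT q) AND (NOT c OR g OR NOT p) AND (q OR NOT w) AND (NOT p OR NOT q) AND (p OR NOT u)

UNSATISFIABLE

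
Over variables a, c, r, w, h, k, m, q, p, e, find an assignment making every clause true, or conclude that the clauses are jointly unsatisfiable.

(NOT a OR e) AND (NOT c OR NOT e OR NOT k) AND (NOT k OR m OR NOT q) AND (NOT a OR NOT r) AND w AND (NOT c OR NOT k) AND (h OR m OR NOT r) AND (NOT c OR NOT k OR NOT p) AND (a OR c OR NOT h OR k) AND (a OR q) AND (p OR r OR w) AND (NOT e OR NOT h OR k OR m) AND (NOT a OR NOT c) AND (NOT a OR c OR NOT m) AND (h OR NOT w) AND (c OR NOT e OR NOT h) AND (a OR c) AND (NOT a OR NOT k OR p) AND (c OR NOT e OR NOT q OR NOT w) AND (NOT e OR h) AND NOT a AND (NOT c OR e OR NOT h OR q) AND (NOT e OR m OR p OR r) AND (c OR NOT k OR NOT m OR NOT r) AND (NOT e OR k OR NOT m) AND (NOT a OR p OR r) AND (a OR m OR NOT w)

a: False; c: True; r: False; w: True; h: True; k: False; m: True; q: True; p: False; e: False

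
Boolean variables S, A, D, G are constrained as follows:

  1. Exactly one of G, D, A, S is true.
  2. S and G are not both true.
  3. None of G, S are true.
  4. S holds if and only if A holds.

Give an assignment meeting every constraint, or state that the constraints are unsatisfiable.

S: False; A: False; D: True; G: False

  (1) {G, D, A, S}: 1 true — exactly one ✓
  (2) S=F, G=F — not both ✓
  (3) {G, S}: 0 true — none ✓
  (4) S=F, A=F — same ✓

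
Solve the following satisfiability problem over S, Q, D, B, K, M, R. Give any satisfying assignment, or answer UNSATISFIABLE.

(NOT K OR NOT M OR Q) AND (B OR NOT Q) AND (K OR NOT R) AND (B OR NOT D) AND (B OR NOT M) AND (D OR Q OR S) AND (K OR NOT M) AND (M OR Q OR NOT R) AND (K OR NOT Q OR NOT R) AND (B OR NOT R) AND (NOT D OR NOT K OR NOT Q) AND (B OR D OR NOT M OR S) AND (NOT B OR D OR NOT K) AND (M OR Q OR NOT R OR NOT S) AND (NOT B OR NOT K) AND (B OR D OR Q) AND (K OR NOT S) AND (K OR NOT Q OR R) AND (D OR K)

S = False, Q = False, D = True, B = True, K = False, M = False, R = False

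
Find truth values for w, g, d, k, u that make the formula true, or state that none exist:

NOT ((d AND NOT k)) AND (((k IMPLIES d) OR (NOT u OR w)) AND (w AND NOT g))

w = True; g = False; d = True; k = True; u = True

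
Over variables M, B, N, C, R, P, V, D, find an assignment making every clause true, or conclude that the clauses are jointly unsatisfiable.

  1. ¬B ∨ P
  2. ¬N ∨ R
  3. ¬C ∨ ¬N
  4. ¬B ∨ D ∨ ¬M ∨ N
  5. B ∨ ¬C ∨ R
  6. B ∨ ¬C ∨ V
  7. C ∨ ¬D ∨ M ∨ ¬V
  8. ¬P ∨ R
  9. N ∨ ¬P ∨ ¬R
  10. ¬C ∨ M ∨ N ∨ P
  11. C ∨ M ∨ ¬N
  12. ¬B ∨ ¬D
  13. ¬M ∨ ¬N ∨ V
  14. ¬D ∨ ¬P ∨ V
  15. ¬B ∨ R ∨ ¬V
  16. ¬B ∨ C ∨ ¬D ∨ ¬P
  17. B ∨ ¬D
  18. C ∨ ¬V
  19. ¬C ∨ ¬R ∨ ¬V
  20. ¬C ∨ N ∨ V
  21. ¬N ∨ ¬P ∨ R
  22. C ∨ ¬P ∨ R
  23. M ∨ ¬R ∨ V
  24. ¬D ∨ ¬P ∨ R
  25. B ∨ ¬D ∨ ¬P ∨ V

Set M = True.
Set B = False.
  then (B ∨ ¬D) forces D = False.
Set N = False.
Try C = True:
  (B ∨ ¬C ∨ R) forces R = True.
  (B ∨ ¬C ∨ V) forces V = True.
  clause (¬C ∨ ¬R ∨ ¬V) is falsified — backtrack.
So C = False.
  then (C ∨ ¬V) forces V = False.
Set R = False.
  then (¬P ∨ R) forces P = False.
All clauses satisfied.

M=T, B=F, N=F, C=F, R=F, P=F, V=F, D=F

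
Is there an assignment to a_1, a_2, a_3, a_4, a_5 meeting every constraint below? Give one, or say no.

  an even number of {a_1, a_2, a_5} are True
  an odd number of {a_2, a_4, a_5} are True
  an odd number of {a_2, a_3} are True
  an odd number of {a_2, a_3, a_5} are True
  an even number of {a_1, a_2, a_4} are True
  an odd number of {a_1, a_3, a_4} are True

a_1 = True; a_2 = True; a_3 = False; a_4 = False; a_5 = False

{a_1, a_2, a_5}: 2 true → even ✓
{a_2, a_4, a_5}: 1 true → odd ✓
{a_2, a_3}: 1 true → odd ✓
{a_2, a_3, a_5}: 1 true → odd ✓
{a_1, a_2, a_4}: 2 true → even ✓
{a_1, a_3, a_4}: 1 true → odd ✓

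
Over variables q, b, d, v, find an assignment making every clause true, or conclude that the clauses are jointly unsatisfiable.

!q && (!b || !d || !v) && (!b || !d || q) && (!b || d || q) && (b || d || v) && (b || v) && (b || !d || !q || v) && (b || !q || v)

Unit clause (!q) forces q = False.
Try b = True:
  (!b || !d || q) forces d = False.
  clause (!b || d || q) is falsified — backtrack.
So b = False.
  then (b || v) forces v = True.
Set d = True.
All clauses satisfied.

q = False, b = False, d = True, v = True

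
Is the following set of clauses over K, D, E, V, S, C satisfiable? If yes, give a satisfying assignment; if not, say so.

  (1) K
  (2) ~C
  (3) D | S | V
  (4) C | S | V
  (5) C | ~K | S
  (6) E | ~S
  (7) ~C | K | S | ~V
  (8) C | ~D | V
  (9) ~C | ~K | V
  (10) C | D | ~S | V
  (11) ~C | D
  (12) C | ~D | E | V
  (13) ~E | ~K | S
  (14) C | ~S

No satisfying assignment exists.

Case K = True:
  (~C) forces C = False.
  (C | ~K | S) forces S = True.
  Clause (C | ~S) is falsified — contradiction.
Case K = False:
  Clause (K) is falsified — contradiction.
Both cases fail, so the formula is unsatisfiable.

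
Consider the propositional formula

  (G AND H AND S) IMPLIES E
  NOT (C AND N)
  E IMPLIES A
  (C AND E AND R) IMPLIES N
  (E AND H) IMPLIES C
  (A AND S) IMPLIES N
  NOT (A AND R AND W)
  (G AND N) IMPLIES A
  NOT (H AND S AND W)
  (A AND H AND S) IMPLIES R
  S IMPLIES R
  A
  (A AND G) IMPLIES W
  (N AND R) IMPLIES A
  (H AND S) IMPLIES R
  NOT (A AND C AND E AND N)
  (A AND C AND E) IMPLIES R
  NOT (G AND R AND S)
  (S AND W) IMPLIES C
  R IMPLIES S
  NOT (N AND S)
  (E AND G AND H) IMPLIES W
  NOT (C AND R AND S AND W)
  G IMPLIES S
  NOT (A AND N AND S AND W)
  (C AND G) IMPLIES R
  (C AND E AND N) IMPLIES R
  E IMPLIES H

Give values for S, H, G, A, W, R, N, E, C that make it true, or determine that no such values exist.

S = False; H = False; G = False; A = True; W = True; R = False; N = False; E = False; C = False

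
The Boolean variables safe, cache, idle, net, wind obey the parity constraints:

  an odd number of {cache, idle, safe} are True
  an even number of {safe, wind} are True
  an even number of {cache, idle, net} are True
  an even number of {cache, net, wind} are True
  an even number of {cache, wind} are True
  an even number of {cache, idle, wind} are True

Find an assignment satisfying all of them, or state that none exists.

Adding constraints 1, 2, 6 mod 2: every variable appears an even number of times on the left, so the left side is 0.
But the right sides sum to 1 (mod 2). 0 ≠ 1 — the system is inconsistent.

UNSATISFIABLE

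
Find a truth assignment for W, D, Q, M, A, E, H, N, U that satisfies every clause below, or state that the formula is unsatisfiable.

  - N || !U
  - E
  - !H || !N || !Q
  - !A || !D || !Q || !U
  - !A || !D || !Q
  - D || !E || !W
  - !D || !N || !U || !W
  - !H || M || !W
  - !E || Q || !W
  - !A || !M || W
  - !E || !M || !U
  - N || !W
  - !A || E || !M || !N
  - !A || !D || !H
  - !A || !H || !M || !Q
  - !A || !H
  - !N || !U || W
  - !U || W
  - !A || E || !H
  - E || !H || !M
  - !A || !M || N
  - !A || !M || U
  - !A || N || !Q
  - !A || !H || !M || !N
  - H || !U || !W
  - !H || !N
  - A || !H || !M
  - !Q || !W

Unit clause (E) forces E = True.
Try W = True:
  (D || !E || !W) forces D = True.
  (!E || Q || !W) forces Q = True.
  clause (!Q || !W) is falsified — backtrack.
So W = False.
  then (!U || W) forces U = False.
Set D = True.
Set Q = True.
  then (!A || !D || !Q) forces A = False.
Set M = False.
Set H = False.
Set N = True.
All clauses satisfied.

W: False, D: True, Q: True, M: False, A: False, E: True, H: False, N: True, U: False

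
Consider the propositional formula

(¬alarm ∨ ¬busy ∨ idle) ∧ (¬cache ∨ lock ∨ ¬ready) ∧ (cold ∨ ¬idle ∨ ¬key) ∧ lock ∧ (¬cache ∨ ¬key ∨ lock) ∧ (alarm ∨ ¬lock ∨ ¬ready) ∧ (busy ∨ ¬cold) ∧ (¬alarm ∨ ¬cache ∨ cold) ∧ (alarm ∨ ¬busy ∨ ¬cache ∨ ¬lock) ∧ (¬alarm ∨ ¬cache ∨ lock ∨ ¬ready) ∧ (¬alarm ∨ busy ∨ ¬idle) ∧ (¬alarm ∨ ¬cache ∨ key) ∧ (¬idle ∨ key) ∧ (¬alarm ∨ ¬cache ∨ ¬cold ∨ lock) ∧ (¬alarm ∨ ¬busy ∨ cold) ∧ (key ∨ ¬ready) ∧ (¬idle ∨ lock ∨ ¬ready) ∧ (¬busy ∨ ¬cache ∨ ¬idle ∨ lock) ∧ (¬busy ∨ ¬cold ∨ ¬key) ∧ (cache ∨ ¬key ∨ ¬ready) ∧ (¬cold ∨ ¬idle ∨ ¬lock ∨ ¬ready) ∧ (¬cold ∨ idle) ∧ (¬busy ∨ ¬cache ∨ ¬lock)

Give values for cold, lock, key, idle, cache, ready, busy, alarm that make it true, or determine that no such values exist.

Unit clause (lock) forces lock = True.
Try cold = True:
  (busy ∨ ¬cold) forces busy = True.
  (¬busy ∨ ¬cold ∨ ¬key) forces key = False.
  (¬idle ∨ key) forces idle = False.
  clause (¬cold ∨ idle) is falsified — backtrack.
So cold = False.
Set key = False.
  then (¬idle ∨ key) forces idle = False.
  then (key ∨ ¬ready) forces ready = False.
Set cache = False.
Set busy = False.
Set alarm = True.
All clauses satisfied.

cold=F, lock=T, key=F, idle=F, cache=F, ready=F, busy=F, alarm=T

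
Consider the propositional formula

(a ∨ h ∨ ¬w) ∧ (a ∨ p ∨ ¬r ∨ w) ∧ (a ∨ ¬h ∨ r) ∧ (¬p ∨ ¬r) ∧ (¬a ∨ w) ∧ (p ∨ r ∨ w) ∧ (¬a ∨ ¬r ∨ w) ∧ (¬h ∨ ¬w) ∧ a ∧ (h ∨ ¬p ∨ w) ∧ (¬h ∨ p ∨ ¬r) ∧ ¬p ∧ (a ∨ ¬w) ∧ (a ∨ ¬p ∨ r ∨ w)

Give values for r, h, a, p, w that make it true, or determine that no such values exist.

Unit clause (a) forces a = True.
Unit clause (¬p) forces p = False.
In (¬a ∨ w) only w is left, so w = True.
In (¬h ∨ ¬w) only ¬h is left, so h = False.
Set r = False.
All clauses satisfied.

r = False, h = False, a = True, p = False, w = True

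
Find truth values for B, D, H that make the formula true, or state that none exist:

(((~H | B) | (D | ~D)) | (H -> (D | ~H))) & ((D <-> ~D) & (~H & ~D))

The conjunct D <-> ~D is unsatisfiable on its own:
  D=F: evaluates to False.
  D=T: evaluates to False.
So the whole conjunction is unsatisfiable.

The formula is unsatisfiable.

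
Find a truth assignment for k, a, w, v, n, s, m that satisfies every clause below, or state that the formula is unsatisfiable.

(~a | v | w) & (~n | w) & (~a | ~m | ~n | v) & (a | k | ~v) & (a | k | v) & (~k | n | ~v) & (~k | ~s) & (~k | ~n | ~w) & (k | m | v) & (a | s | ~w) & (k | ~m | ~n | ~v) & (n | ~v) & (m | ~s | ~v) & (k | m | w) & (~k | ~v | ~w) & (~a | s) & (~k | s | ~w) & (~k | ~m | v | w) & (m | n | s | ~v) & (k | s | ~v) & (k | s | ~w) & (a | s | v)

k = False, a = True, w = True, v = False, n = False, s = True, m = True

Set k = False.
Set a = True.
  then (~a | s) forces s = True.
Try w = False:
  (~a | v | w) forces v = True.
  (~n | w) forces n = False.
  clause (n | ~v) is falsified — backtrack.
So w = True.
Set v = False.
  then (k | m | v) forces m = True.
  then (~a | ~m | ~n | v) forces n = False.
All clauses satisfied.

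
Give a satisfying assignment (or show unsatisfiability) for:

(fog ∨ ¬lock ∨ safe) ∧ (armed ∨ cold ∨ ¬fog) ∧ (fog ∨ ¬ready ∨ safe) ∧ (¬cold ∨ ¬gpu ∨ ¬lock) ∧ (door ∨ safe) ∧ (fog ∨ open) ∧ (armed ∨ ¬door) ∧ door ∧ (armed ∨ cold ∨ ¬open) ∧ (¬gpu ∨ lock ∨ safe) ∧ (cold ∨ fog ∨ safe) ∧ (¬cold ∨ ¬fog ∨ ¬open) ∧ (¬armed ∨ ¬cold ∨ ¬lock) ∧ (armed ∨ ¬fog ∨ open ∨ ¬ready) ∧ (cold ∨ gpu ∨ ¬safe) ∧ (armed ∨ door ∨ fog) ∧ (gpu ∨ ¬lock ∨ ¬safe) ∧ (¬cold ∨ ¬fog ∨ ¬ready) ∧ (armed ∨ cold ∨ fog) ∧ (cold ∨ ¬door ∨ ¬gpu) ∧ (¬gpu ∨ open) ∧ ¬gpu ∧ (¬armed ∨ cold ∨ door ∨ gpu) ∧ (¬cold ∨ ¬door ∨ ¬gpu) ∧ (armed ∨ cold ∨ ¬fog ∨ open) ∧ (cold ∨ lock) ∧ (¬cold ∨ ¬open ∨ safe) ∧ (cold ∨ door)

Unit clause (door) forces door = True.
Unit clause (¬gpu) forces gpu = False.
In (armed ∨ ¬door) only armed is left, so armed = True.
Set safe = False.
Set fog = True.
Set open = True.
  then (¬cold ∨ ¬fog ∨ ¬open) forces cold = False.
  then (cold ∨ lock) forces lock = True.
Set ready = True.
All clauses satisfied.

safe = False, gpu = False, fog = True, open = True, cold = False, door = True, ready = True, armed = True, lock = True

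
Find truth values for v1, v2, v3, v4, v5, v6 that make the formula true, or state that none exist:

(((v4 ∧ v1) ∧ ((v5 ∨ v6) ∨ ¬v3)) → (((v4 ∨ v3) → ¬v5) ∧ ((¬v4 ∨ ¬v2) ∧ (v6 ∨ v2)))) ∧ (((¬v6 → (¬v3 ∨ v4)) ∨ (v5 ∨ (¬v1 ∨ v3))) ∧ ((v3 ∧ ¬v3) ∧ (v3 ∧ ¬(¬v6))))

Case v3 = True: the conjunct ¬v3 is False.
Case v3 = False: the conjunct v3 is False.
Both cases fail — unsatisfiable.

The formula is unsatisfiable.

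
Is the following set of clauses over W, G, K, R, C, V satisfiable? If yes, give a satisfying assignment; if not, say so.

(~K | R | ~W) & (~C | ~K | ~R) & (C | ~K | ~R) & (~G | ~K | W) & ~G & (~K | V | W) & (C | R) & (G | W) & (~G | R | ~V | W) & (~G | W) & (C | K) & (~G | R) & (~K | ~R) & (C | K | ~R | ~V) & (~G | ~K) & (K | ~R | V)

W=T; G=F; K=F; R=F; C=T; V=T

Unit clause (~G) forces G = False.
In (G | W) only W is left, so W = True.
Set K = False.
  then (C | K) forces C = True.
Set R = False.
Set V = True.
All clauses satisfied.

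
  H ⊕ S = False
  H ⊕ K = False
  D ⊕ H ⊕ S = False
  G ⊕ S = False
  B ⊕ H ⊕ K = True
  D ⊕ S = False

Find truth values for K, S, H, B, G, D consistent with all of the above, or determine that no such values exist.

K = False, S = False, H = False, B = True, G = False, D = False

H ⊕ S = F ⊕ F = False ✓
H ⊕ K = F ⊕ F = False ✓
D ⊕ H ⊕ S = F ⊕ F ⊕ F = False ✓
G ⊕ S = F ⊕ F = False ✓
B ⊕ H ⊕ K = T ⊕ F ⊕ F = True ✓
D ⊕ S = F ⊕ F = False ✓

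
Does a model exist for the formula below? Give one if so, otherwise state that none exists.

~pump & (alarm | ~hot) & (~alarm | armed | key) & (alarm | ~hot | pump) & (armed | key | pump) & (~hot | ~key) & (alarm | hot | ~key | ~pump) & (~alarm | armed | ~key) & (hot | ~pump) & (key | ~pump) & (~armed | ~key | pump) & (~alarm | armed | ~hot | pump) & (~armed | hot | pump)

alarm = False, pump = False, armed = False, key = True, hot = False

Unit clause (~pump) forces pump = False.
Set alarm = False.
  then (alarm | ~hot) forces hot = False.
  then (~armed | hot | pump) forces armed = False.
  then (armed | key | pump) forces key = True.
All clauses satisfied.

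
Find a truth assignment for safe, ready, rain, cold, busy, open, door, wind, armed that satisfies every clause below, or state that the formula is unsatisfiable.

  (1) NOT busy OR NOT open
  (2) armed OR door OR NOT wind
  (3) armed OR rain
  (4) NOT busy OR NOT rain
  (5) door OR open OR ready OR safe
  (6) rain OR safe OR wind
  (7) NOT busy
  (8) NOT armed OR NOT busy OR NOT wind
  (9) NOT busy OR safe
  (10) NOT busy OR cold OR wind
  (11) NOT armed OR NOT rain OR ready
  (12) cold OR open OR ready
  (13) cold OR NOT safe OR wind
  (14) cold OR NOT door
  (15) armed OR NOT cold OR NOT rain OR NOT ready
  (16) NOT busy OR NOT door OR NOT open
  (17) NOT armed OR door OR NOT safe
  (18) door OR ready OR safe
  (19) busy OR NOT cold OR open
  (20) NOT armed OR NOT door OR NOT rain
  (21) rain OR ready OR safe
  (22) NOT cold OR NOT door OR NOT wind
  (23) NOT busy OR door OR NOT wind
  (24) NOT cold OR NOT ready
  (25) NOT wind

safe = False, ready = True, rain = True, cold = False, busy = False, open = True, door = False, wind = False, armed = True

Unit clause (NOT busy) forces busy = False.
Unit clause (NOT wind) forces wind = False.
Set safe = False.
  then (rain OR safe OR wind) forces rain = True.
Set ready = True.
  then (NOT cold OR NOT ready) forces cold = False.
  then (cold OR NOT door) forces door = False.
Set open = True.
Set armed = True.
All clauses satisfied.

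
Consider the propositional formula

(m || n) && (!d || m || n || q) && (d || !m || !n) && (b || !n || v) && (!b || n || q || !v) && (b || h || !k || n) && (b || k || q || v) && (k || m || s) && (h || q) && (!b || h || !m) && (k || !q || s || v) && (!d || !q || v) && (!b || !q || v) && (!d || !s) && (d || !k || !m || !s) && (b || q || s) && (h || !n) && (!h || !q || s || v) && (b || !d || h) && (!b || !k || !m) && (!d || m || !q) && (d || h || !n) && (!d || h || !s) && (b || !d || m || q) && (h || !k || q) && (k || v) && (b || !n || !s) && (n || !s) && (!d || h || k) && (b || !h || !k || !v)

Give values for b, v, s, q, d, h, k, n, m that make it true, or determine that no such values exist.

Set b = True.
Set v = True.
Set s = False.
Set q = False.
  then (!b || n || q || !v) forces n = True.
  then (h || q) forces h = True.
Set d = True.
Set k = True.
  then (!b || !k || !m) forces m = False.
All clauses satisfied.

b: True; v: True; s: False; q: False; d: True; h: True; k: True; n: True; m: False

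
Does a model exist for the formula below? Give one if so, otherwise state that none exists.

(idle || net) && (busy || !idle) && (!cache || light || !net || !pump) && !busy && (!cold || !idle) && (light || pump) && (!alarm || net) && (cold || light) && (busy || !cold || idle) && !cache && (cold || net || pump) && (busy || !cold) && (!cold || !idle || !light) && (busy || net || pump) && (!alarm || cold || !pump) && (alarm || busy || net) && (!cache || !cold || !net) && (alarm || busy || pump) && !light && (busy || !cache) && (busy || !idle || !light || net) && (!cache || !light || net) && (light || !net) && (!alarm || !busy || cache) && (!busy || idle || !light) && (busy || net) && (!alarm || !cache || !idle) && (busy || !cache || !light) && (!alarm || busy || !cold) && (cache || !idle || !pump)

Case light = True:
  Clause (!light) is falsified — contradiction.
Case light = False:
  (!busy) forces busy = False.
  (busy || !idle) forces idle = False.
  (idle || net) forces net = True.
  Clause (light || !net) is falsified — contradiction.
Both cases fail, so the formula is unsatisfiable.

Unsatisfiable — no assignment works.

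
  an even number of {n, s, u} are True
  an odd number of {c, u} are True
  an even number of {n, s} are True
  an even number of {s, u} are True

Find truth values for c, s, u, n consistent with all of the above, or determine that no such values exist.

c=T, s=F, u=F, n=F

{n, s, u}: 0 true → even ✓
{c, u}: 1 true → odd ✓
{n, s}: 0 true → even ✓
{s, u}: 0 true → even ✓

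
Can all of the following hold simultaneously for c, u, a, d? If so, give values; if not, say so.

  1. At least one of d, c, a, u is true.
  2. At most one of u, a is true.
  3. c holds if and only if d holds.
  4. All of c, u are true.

c: True, u: True, a: False, d: True

  (1) {d, c, a, u}: 3 true — at least one ✓
  (2) {u, a}: 1 true — at most one ✓
  (3) c=T, d=T — same ✓
  (4) {c, u}: all 2 true ✓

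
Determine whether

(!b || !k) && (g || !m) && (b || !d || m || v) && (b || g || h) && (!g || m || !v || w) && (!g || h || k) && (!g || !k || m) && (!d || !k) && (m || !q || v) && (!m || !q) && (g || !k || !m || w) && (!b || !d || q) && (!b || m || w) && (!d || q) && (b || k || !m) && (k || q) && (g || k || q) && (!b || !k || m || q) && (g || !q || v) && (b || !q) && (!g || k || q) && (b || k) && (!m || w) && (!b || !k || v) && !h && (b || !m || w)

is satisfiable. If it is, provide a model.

g = False, b = True, w = True, k = False, q = True, d = True, m = False, v = True, h = False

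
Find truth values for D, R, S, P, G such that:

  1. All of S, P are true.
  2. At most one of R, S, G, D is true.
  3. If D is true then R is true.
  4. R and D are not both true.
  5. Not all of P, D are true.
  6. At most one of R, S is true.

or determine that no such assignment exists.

D = False, R = False, S = True, P = True, G = False

  (1) {S, P}: all 2 true ✓
  (2) {R, S, G, D}: 1 true — at most one ✓
  (3) D=F ⇒ R: vacuous ✓
  (4) R=F, D=F — not both ✓
  (5) {P, D}: 1/2 true — not all ✓
  (6) {R, S}: 1 true — at most one ✓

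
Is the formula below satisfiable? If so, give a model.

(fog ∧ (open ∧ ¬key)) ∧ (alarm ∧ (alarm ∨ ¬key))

key: False; fog: True; alarm: True; open: True

  fog ∧ (open ∧ ¬key) = True
    open ∧ ¬key = True
      ¬key = True
  alarm ∧ (alarm ∨ ¬key) = True
    alarm ∨ ¬key = True
      ¬key = True
Both conjuncts True, so the formula holds.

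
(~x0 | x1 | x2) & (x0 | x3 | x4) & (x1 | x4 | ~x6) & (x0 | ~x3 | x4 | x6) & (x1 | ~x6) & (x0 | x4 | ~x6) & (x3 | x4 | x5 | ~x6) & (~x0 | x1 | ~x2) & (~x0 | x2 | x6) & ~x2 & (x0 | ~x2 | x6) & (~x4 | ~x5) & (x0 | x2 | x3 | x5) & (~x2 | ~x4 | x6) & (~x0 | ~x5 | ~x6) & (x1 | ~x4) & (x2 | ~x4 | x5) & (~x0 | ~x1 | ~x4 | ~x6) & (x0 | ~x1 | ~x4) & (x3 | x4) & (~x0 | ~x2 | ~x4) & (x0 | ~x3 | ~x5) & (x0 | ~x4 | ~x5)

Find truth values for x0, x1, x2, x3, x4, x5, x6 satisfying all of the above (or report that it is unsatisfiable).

x0=T, x1=T, x2=F, x3=T, x4=F, x5=F, x6=T

Unit clause (~x2) forces x2 = False.
Set x0 = True.
  then (~x0 | x1 | x2) forces x1 = True.
  then (~x0 | x2 | x6) forces x6 = True.
  then (~x0 | ~x5 | ~x6) forces x5 = False.
  then (x2 | ~x4 | x5) forces x4 = False.
  then (x3 | x4) forces x3 = True.
All clauses satisfied.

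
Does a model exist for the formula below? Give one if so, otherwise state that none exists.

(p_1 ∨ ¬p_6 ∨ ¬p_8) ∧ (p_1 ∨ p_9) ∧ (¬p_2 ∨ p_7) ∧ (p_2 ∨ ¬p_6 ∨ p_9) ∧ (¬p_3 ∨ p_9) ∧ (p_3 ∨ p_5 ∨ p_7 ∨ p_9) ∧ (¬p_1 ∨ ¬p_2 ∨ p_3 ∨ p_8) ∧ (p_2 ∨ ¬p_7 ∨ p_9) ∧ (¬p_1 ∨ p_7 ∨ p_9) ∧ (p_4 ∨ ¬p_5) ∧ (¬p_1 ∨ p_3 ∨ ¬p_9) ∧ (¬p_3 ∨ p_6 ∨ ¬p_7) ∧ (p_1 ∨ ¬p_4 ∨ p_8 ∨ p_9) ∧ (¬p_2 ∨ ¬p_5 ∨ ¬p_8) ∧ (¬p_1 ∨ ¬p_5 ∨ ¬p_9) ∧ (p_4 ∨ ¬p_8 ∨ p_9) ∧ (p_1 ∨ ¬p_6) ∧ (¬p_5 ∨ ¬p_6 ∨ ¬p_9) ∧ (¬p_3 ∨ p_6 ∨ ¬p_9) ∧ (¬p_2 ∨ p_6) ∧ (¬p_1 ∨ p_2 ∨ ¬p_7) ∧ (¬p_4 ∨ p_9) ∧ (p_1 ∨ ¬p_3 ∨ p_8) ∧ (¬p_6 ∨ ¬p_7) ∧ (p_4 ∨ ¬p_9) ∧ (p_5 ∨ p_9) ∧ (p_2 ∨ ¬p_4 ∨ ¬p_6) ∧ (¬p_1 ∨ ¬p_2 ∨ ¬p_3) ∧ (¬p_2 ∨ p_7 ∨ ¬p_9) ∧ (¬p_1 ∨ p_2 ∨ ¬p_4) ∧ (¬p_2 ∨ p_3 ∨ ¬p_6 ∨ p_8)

Set p_1 = False.
  then (p_1 ∨ p_9) forces p_9 = True.
  then (p_1 ∨ ¬p_6) forces p_6 = False.
  then (¬p_3 ∨ p_6 ∨ ¬p_9) forces p_3 = False.
  then (¬p_2 ∨ p_6) forces p_2 = False.
  then (p_4 ∨ ¬p_9) forces p_4 = True.
Set p_5 = True.
Set p_7 = False.
Set p_8 = False.
All clauses satisfied.

p_1: False, p_2: False, p_3: False, p_4: True, p_5: True, p_6: False, p_7: False, p_8: False, p_9: True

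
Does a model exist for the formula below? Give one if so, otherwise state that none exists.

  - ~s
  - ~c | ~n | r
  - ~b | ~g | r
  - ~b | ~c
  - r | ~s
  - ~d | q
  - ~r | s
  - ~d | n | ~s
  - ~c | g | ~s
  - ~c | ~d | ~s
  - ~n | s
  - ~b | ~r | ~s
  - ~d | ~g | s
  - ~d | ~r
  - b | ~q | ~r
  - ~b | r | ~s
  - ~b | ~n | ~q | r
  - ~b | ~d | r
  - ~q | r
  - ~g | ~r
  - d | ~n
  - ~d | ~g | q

c = False; s = False; g = False; n = False; d = False; b = False; q = False; r = False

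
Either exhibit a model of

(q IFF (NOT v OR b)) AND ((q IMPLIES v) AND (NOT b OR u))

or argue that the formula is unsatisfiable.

q = False, b = False, u = True, v = True

  q IFF (NOT v OR b) = True
    NOT v OR b = False
      NOT v = False
  (q IMPLIES v) AND (NOT b OR u) = True
    q IMPLIES v = True
    NOT b OR u = True
      NOT b = True
Both conjuncts True, so the formula holds.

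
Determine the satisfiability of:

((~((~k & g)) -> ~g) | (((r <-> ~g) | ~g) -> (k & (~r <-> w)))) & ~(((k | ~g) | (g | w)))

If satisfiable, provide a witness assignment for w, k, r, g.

The formula is unsatisfiable.

The conjunct ~(((k | ~g) | (g | w))) is unsatisfiable on its own:
  w=F, k=F, g=F: evaluates to False.
  w=F, k=F, g=T: evaluates to False.
  w=F, k=T, g=F: evaluates to False.
  w=F, k=T, g=T: evaluates to False.
  w=T, k=F, g=F: evaluates to False.
  w=T, k=F, g=T: evaluates to False.
  w=T, k=T, g=F: evaluates to False.
  w=T, k=T, g=T: evaluates to False.
So the whole conjunction is unsatisfiable.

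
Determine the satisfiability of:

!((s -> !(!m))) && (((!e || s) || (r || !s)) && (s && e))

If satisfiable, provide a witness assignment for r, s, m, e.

r: False, s: True, m: False, e: True

  !((s -> !(!m))) = True
    s -> !(!m) = False
      !(!m) = False
        !m = True
  ((!e || s) || (r || !s)) && (s && e) = True
    (!e || s) || (r || !s) = True
      !e || s = True
        !e = False
      r || !s = False
        !s = False
    s && e = True
Both conjuncts True, so the formula holds.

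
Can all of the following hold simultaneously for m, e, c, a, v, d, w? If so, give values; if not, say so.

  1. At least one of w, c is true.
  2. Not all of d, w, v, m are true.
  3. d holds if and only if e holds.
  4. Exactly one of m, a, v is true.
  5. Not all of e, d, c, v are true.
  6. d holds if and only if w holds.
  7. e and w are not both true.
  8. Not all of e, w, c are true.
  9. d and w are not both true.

m=T, e=F, c=T, a=F, v=F, d=F, w=F

  (1) {w, c}: 1 true — at least one ✓
  (2) {d, w, v, m}: 1/4 true — not all ✓
  (3) d=F, e=F — same ✓
  (4) {m, a, v}: 1 true — exactly one ✓
  (5) {e, d, c, v}: 1/4 true — not all ✓
  (6) d=F, w=F — same ✓
  (7) e=F, w=F — not both ✓
  (8) {e, w, c}: 1/3 true — not all ✓
  (9) d=F, w=F — not both ✓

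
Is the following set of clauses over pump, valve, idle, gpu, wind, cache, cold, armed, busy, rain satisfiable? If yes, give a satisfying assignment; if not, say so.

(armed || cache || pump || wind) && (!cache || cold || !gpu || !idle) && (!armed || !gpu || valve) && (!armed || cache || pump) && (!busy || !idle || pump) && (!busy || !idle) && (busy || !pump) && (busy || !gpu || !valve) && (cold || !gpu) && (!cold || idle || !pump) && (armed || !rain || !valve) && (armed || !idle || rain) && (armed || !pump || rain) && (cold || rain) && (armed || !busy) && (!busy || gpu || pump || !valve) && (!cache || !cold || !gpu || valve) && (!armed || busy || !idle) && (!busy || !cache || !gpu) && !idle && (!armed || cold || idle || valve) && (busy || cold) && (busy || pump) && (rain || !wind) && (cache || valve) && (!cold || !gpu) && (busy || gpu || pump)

Unit clause (!idle) forces idle = False.
Set pump = False.
  then (busy || pump) forces busy = True.
  then (armed || !busy) forces armed = True.
  then (!armed || cache || pump) forces cache = True.
  then (!busy || !cache || !gpu) forces gpu = False.
  then (!busy || gpu || pump || !valve) forces valve = False.
  then (!armed || cold || idle || valve) forces cold = True.
Set wind = True.
  then (rain || !wind) forces rain = True.
All clauses satisfied.

pump=F; valve=F; idle=F; gpu=F; wind=T; cache=T; cold=T; armed=T; busy=T; rain=T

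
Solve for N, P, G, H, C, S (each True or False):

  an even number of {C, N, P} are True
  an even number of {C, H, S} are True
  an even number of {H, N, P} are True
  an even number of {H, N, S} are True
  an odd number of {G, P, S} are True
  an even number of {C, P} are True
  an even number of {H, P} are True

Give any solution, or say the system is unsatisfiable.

N = False, P = False, G = True, H = False, C = False, S = False

{C, N, P}: 0 true → even ✓
{C, H, S}: 0 true → even ✓
{H, N, P}: 0 true → even ✓
{H, N, S}: 0 true → even ✓
{G, P, S}: 1 true → odd ✓
{C, P}: 0 true → even ✓
{H, P}: 0 true → even ✓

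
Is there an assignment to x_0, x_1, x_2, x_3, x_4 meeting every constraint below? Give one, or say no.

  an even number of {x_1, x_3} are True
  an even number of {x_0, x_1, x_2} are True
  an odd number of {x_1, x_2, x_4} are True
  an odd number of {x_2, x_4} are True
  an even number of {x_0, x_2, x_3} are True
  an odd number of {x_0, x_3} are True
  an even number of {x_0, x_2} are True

x_0=T, x_1=F, x_2=T, x_3=F, x_4=F

{x_1, x_3}: 0 true → even ✓
{x_0, x_1, x_2}: 2 true → even ✓
{x_1, x_2, x_4}: 1 true → odd ✓
{x_2, x_4}: 1 true → odd ✓
{x_0, x_2, x_3}: 2 true → even ✓
{x_0, x_3}: 1 true → odd ✓
{x_0, x_2}: 2 true → even ✓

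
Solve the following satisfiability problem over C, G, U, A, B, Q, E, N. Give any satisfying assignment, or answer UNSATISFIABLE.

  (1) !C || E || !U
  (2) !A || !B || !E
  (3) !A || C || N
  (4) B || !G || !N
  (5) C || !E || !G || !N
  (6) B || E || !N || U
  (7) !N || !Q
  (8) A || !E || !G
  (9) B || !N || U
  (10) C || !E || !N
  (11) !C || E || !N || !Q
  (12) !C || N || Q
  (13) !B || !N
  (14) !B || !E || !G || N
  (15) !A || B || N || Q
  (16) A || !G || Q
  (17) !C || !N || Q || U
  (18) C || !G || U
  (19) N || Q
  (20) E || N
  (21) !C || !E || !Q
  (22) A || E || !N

Set C = False.
Set G = False.
Set U = True.
Set A = True.
  then (!A || C || N) forces N = True.
  then (!N || !Q) forces Q = False.
  then (C || !E || !N) forces E = False.
  then (!B || !N) forces B = False.
All clauses satisfied.

C=F; G=F; U=T; A=T; B=F; Q=F; E=F; N=T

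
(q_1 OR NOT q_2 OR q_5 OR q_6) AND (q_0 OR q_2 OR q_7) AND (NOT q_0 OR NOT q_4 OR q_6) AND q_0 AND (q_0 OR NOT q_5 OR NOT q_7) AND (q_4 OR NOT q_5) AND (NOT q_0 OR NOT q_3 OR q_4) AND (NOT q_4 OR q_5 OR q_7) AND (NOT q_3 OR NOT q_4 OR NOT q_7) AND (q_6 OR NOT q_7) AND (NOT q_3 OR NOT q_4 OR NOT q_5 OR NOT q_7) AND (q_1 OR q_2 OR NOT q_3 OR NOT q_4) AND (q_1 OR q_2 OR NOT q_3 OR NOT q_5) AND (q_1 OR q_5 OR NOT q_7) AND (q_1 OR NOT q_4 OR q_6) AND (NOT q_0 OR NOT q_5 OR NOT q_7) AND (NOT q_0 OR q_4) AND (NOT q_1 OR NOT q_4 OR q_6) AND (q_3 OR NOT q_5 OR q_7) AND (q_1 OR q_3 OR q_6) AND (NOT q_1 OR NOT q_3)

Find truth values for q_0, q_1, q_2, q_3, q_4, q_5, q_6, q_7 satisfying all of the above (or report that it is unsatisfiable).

Unit clause (q_0) forces q_0 = True.
In (NOT q_0 OR q_4) only q_4 is left, so q_4 = True.
In (NOT q_0 OR NOT q_4 OR q_6) only q_6 is left, so q_6 = True.
Set q_1 = False.
Set q_2 = True.
Set q_3 = True.
  then (NOT q_3 OR NOT q_4 OR NOT q_7) forces q_7 = False.
  then (NOT q_4 OR q_5 OR q_7) forces q_5 = True.
All clauses satisfied.

q_0: True, q_1: False, q_2: True, q_3: True, q_4: True, q_5: True, q_6: True, q_7: False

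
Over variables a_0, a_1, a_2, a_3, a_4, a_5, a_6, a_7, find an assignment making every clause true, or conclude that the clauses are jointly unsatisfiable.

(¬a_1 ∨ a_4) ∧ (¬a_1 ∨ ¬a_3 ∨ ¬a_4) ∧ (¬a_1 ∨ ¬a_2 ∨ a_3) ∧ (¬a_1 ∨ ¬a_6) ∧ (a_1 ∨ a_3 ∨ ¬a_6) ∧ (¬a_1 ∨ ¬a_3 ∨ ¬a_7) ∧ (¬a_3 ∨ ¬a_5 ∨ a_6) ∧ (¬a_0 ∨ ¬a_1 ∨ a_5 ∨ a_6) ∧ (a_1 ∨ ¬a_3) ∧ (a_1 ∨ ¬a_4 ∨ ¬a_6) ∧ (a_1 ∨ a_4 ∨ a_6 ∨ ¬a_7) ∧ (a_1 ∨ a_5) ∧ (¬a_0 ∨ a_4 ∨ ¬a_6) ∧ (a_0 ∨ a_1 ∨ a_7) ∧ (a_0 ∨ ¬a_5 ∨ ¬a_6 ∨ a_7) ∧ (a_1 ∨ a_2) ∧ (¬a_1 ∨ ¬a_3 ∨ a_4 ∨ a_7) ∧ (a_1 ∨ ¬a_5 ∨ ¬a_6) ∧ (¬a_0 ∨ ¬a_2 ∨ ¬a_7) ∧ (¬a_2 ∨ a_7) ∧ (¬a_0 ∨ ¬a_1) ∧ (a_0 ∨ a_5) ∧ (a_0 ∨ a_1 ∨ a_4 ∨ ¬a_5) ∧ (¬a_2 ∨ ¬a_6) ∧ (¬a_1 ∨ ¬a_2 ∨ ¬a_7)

a_0=F, a_1=F, a_2=T, a_3=F, a_4=T, a_5=T, a_6=F, a_7=T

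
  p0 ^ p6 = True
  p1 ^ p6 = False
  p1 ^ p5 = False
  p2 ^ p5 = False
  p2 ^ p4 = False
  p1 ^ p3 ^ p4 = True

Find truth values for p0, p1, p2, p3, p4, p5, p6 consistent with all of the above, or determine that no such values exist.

p0 = False, p1 = True, p2 = True, p3 = True, p4 = True, p5 = True, p6 = True

p0 ^ p6 = F ^ T = True ✓
p1 ^ p6 = T ^ T = False ✓
p1 ^ p5 = T ^ T = False ✓
p2 ^ p5 = T ^ T = False ✓
p2 ^ p4 = T ^ T = False ✓
p1 ^ p3 ^ p4 = T ^ T ^ T = True ✓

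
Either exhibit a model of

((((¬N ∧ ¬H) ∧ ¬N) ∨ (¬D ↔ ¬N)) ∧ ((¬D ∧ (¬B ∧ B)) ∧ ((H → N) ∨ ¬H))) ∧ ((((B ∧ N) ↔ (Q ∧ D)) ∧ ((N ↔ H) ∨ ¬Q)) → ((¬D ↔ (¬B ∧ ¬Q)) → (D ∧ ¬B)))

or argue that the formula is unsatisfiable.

The formula is unsatisfiable.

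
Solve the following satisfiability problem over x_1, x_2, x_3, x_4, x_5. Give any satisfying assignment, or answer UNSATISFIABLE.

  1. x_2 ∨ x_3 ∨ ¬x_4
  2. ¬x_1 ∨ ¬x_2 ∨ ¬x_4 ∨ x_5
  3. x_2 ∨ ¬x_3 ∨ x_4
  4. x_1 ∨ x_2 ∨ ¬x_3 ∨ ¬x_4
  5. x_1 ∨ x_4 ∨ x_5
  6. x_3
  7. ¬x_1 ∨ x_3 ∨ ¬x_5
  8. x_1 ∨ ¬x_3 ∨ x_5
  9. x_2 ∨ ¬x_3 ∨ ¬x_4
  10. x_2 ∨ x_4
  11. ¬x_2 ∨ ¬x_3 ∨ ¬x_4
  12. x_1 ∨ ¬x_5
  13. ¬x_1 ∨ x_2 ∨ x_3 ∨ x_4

x_1 = True, x_2 = True, x_3 = True, x_4 = False, x_5 = True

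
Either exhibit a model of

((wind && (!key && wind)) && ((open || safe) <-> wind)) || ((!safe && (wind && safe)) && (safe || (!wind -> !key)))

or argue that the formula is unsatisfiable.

open: True; safe: False; key: False; wind: True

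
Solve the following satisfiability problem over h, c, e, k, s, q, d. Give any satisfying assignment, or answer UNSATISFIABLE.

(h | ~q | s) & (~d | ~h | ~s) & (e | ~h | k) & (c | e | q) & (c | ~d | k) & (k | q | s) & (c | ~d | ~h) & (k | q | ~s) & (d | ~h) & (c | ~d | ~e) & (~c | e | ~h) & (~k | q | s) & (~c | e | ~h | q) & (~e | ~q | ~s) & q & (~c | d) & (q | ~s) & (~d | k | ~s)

h = False, c = False, e = False, k = True, s = True, q = True, d = True

Unit clause (q) forces q = True.
Set h = False.
  then (h | ~q | s) forces s = True.
  then (~e | ~q | ~s) forces e = False.
Set c = False.
Set k = True.
Set d = True.
All clauses satisfied.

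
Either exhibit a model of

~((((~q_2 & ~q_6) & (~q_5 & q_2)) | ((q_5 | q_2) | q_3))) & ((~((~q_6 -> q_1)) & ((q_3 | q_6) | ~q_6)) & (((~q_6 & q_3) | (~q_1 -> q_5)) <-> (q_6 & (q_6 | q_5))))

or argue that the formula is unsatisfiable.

q_1 = False, q_2 = False, q_3 = False, q_5 = False, q_6 = False

  ~((((~q_2 & ~q_6) & (~q_5 & q_2)) | ((q_5 | q_2) | q_3))) = True
    ((~q_2 & ~q_6) & (~q_5 & q_2)) | ((q_5 | q_2) | q_3) = False
      (~q_2 & ~q_6) & (~q_5 & q_2) = False
        ~q_2 & ~q_6 = True
          ~q_2 = True
          ~q_6 = True
        ~q_5 & q_2 = False
          ~q_5 = True
      (q_5 | q_2) | q_3 = False
        q_5 | q_2 = False
  (~((~q_6 -> q_1)) & ((q_3 | q_6) | ~q_6)) & (((~q_6 & q_3) | (~q_1 -> q_5)) <-> (q_6 & (q_6 | q_5))) = True
    ~((~q_6 -> q_1)) & ((q_3 | q_6) | ~q_6) = True
      ~((~q_6 -> q_1)) = True
        ~q_6 -> q_1 = False
          ~q_6 = True
      (q_3 | q_6) | ~q_6 = True
        q_3 | q_6 = False
        ~q_6 = True
    ((~q_6 & q_3) | (~q_1 -> q_5)) <-> (q_6 & (q_6 | q_5)) = True
      (~q_6 & q_3) | (~q_1 -> q_5) = False
        ~q_6 & q_3 = False
          ~q_6 = True
        ~q_1 -> q_5 = False
          ~q_1 = True
      q_6 & (q_6 | q_5) = False
        q_6 | q_5 = False
Both conjuncts True, so the formula holds.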